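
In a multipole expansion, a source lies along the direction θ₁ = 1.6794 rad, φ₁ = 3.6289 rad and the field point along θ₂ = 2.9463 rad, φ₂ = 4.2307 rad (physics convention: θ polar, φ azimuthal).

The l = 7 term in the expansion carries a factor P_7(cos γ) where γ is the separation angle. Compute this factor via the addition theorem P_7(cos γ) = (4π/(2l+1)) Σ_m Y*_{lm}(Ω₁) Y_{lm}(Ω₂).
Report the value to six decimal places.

Expand P_7 via completeness: Σ_{m} conj(Y_{7,m}) at Ω₁ times Y_{7,m} at Ω₂ —
  [-7]  conj(Y_{7,-7})(Ω₁) = 0.46245 + 0.12777j ; Y_{7,-7}(Ω₂) = -0.00000 + 0.00001j ; Δ = -0.00000 + 0.00000j
  [-6]  conj(Y_{7,-6})(Ω₁) = 0.19111 - 0.04228j ; Y_{7,-6}(Ω₂) = -0.00009 + 0.00002j ; Δ = -0.00002 + 0.00001j
  [-5]  conj(Y_{7,-5})(Ω₁) = -0.22987 + 0.19561j ; Y_{7,-5}(Ω₂) = -0.00078 - 0.00086j ; Δ = 0.00035 + 0.00005j
  [-4]  conj(Y_{7,-4})(Ω₁) = -0.08172 + 0.20554j ; Y_{7,-4}(Ω₂) = 0.00338 - 0.00910j ; Δ = 0.00159 + 0.00144j
  [-3]  conj(Y_{7,-3})(Ω₁) = -0.02651 - 0.24249j ; Y_{7,-3}(Ω₂) = 0.05768 - 0.00729j ; Δ = -0.00330 - 0.01379j
  [-2]  conj(Y_{7,-2})(Ω₁) = -0.12918 - 0.19037j ; Y_{7,-2}(Ω₂) = 0.13715 + 0.19731j ; Δ = 0.01985 - 0.05160j
  [-1]  conj(Y_{7,-1})(Ω₁) = 0.19534 + 0.10352j ; Y_{7,-1}(Ω₂) = -0.28041 + 0.53641j ; Δ = -0.11030 + 0.07575j
  [+0]  conj(Y_{7,0})(Ω₁) = 0.23236 + 0.00000j ; Y_{7,0}(Ω₂) = -0.58181 + 0.00000j ; Δ = -0.13519 + 0.00000j
  [+1]  conj(Y_{7,1})(Ω₁) = -0.19534 + 0.10352j ; Y_{7,1}(Ω₂) = 0.28041 + 0.53641j ; Δ = -0.11030 - 0.07575j
  [+2]  conj(Y_{7,2})(Ω₁) = -0.12918 + 0.19037j ; Y_{7,2}(Ω₂) = 0.13715 - 0.19731j ; Δ = 0.01985 + 0.05160j
  [+3]  conj(Y_{7,3})(Ω₁) = 0.02651 - 0.24249j ; Y_{7,3}(Ω₂) = -0.05768 - 0.00729j ; Δ = -0.00330 + 0.01379j
  [+4]  conj(Y_{7,4})(Ω₁) = -0.08172 - 0.20554j ; Y_{7,4}(Ω₂) = 0.00338 + 0.00910j ; Δ = 0.00159 - 0.00144j
  [+5]  conj(Y_{7,5})(Ω₁) = 0.22987 + 0.19561j ; Y_{7,5}(Ω₂) = 0.00078 - 0.00086j ; Δ = 0.00035 - 0.00005j
  [+6]  conj(Y_{7,6})(Ω₁) = 0.19111 + 0.04228j ; Y_{7,6}(Ω₂) = -0.00009 - 0.00002j ; Δ = -0.00002 - 0.00001j
  [+7]  conj(Y_{7,7})(Ω₁) = -0.46245 + 0.12777j ; Y_{7,7}(Ω₂) = 0.00000 + 0.00001j ; Δ = -0.00000 - 0.00000j
Total Σ_m = -0.31885 - 0.00000j. Multiply by 0.837758: -0.26712 - 0.00000j. P_7(cos γ) = -0.267118

-0.267118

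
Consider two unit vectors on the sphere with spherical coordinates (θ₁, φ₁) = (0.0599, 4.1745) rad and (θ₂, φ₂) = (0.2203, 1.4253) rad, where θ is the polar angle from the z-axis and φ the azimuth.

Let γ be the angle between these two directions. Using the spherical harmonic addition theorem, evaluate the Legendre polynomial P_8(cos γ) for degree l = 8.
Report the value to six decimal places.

0.027731

Addition theorem: P_8(cos γ) = (4π/17) Σ_m Y*_{lm}(Ω₁) Y_{lm}(Ω₂), m = −8…8:
  m=-8: (-0.000000, 0.000000) × (0.000001, 0.000002) = (-0.000000, -0.000000)  (running Σ = (-0.000000, -0.000000))
  m=-7: (-0.000000, -0.000000) × (-0.000041, 0.000025) = (0.000000, 0.000000)  (running Σ = (0.000000, 0.000000))
  m=-6: (0.000000, -0.000000) × (-0.000350, -0.000417) = (-0.000000, -0.000000)  (running Σ = (-0.000000, -0.000000))
  m=-5: (-0.000003, 0.000007) × (0.002967, -0.003332) = (0.000000, 0.000000)  (running Σ = (0.000000, 0.000000))
  m=-4: (-0.000094, -0.000144) × (0.022671, 0.014918) = (0.000000, -0.000005)  (running Σ = (0.000000, -0.000005))
  m=-3: (0.002955, -0.000127) × (-0.051160, 0.109667) = (-0.000137, 0.000331)  (running Σ = (-0.000137, 0.000326))
  m=-2: (-0.017227, 0.031911) × (-0.357542, -0.107082) = (0.009577, -0.009565)  (running Σ = (0.009439, -0.009239))
  m=-1: (-0.146641, -0.245810) × (0.098492, -0.672155) = (-0.179666, 0.074355)  (running Σ = (-0.170226, 0.065116))
  m=0: (1.089182, -0.000000) × (0.347020, 0.000000) = (0.377967, 0.000000)  (running Σ = (0.207741, 0.065116))
  m=1: (0.146641, -0.245810) × (-0.098492, -0.672155) = (-0.179666, -0.074355)  (running Σ = (0.028075, -0.009239))
  m=2: (-0.017227, -0.031911) × (-0.357542, 0.107082) = (0.009577, 0.009565)  (running Σ = (0.037652, 0.000326))
  m=3: (-0.002955, -0.000127) × (0.051160, 0.109667) = (-0.000137, -0.000331)  (running Σ = (0.037515, -0.000005))
  m=4: (-0.000094, 0.000144) × (0.022671, -0.014918) = (0.000000, 0.000005)  (running Σ = (0.037515, 0.000000))
  m=5: (0.000003, 0.000007) × (-0.002967, -0.003332) = (0.000000, -0.000000)  (running Σ = (0.037515, -0.000000))
  m=6: (0.000000, 0.000000) × (-0.000350, 0.000417) = (-0.000000, 0.000000)  (running Σ = (0.037515, 0.000000))
  m=7: (0.000000, -0.000000) × (0.000041, 0.000025) = (0.000000, -0.000000)  (running Σ = (0.037515, 0.000000))
  m=8: (-0.000000, -0.000000) × (0.000001, -0.000002) = (-0.000000, 0.000000)  (running Σ = (0.037515, 0.000000))
Accumulated sum (0.037515, 0.000000); after 4π/(2l+1) scaling, (0.027731, 0.000000) ⇒ P_8 = 0.027731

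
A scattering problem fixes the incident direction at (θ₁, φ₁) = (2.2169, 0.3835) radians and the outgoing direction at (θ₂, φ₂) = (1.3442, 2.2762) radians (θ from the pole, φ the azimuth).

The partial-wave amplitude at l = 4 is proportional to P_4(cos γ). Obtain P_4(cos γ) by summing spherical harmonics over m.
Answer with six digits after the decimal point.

Summing Y*_{l m}(θ₁,φ₁)·Y_{l m}(θ₂,φ₂) over m ∈ [−4, 4]; prefactor 4π/(2·4+1) = 1.396263:
  [-4]  conj(Y_{4,-4})(Ω₁) = 0.00662 + 0.17973j ; Y_{4,-4}(Ω₂) = -0.37874 - 0.12550j ; Δ = 0.02005 - 0.06890j
  [-3]  conj(Y_{4,-3})(Ω₁) = -0.15652 - 0.35020j ; Y_{4,-3}(Ω₂) = 0.22243 - 0.13498j ; Δ = -0.08208 - 0.05677j
  [-2]  conj(Y_{4,-2})(Ω₁) = 0.23608 + 0.22755j ; Y_{4,-2}(Ω₂) = 0.03272 - 0.20279j ; Δ = 0.05387 - 0.04043j
  [-1]  conj(Y_{4,-1})(Ω₁) = 0.09754 + 0.03936j ; Y_{4,-1}(Ω₂) = 0.17772 + 0.20869j ; Δ = 0.00912 + 0.02735j
  [+0]  conj(Y_{4,0})(Ω₁) = -0.34653 + 0.00000j ; Y_{4,0}(Ω₂) = 0.16661 + 0.00000j ; Δ = -0.05774 + 0.00000j
  [+1]  conj(Y_{4,1})(Ω₁) = -0.09754 + 0.03936j ; Y_{4,1}(Ω₂) = -0.17772 + 0.20869j ; Δ = 0.00912 - 0.02735j
  [+2]  conj(Y_{4,2})(Ω₁) = 0.23608 - 0.22755j ; Y_{4,2}(Ω₂) = 0.03272 + 0.20279j ; Δ = 0.05387 + 0.04043j
  [+3]  conj(Y_{4,3})(Ω₁) = 0.15652 - 0.35020j ; Y_{4,3}(Ω₂) = -0.22243 - 0.13498j ; Δ = -0.08208 + 0.05677j
  [+4]  conj(Y_{4,4})(Ω₁) = 0.00662 - 0.17973j ; Y_{4,4}(Ω₂) = -0.37874 + 0.12550j ; Δ = 0.02005 + 0.06890j
Σ over m = -0.05582 - 0.00000j; ×(4π/9) → -0.07794 - 0.00000j. Real part: -0.077941

-0.077941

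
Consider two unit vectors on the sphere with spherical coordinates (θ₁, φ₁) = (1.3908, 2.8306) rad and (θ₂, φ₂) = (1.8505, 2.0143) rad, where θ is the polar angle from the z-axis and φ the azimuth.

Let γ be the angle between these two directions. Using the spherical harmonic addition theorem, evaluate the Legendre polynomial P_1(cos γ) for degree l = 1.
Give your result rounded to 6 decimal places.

0.598245

Term-by-term m-sum for l=1 (normalisation 4π/3 = 4.188790):
  m=-1: (-0.323607, 0.104015) × (-0.142492, -0.299941) = (0.077310, 0.082242)  (running Σ = (0.077310, 0.082242))
  m=0: (0.087473, -0.000000) × (-0.134889, 0.000000) = (-0.011799, 0.000000)  (running Σ = (0.065511, 0.082242))
  m=1: (0.323607, 0.104015) × (0.142492, -0.299941) = (0.077310, -0.082242)  (running Σ = (0.142820, 0.000000))
Accumulated sum (0.142820, 0.000000); after 4π/(2l+1) scaling, (0.598245, 0.000000) ⇒ P_1 = 0.598245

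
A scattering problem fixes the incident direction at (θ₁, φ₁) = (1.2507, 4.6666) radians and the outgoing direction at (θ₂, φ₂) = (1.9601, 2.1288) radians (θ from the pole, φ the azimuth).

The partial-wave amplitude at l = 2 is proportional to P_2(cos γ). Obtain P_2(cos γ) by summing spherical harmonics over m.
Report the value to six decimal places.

Term-by-term m-sum for l=2 (normalisation 4π/5 = 2.513274):
  term(m=-2) = +0.040881-0.107562i   from Y*(Ω₁)=-0.346571+0.031827i, Y(Ω₂)=-0.145237+0.297023i
  term(m=-1) = +0.051527-0.035539i   from Y*(Ω₁)=-0.010562-0.230499i, Y(Ω₂)=+0.143639+0.230127i
  term(m=+0) = +0.039707+0.000000i   from Y*(Ω₁)=-0.221711-0.000000i, Y(Ω₂)=-0.179091+0.000000i
  term(m=+1) = +0.051527+0.035539i   from Y*(Ω₁)=+0.010562-0.230499i, Y(Ω₂)=-0.143639+0.230127i
  term(m=+2) = +0.040881+0.107562i   from Y*(Ω₁)=-0.346571-0.031827i, Y(Ω₂)=-0.145237-0.297023i
Total Σ_m = +0.224523-0.000000i. Multiply by 2.513274: +0.564289-0.000000i. P_2(cos γ) = 0.564289

0.564289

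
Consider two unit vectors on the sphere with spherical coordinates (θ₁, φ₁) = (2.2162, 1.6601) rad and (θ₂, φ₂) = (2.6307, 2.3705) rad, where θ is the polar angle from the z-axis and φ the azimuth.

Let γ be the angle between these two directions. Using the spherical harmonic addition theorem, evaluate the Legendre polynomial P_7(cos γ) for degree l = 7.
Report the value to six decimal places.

Summing Y*_{l m}(θ₁,φ₁)·Y_{l m}(θ₂,φ₂) over m ∈ [−7, 7]; prefactor 4π/(2·7+1) = 0.837758:
  m=-7: +0.060756-0.084188i × -0.002115+0.002587i = +0.000089+0.000335i  (running Σ = +0.000089+0.000335i)
  m=-6: +0.251510+0.149338i × +0.001912+0.022221i = -0.002838+0.005874i  (running Σ = -0.002748+0.006209i)
  m=-5: -0.190933+0.398800i × +0.068922+0.059706i = -0.036970+0.016086i  (running Σ = -0.039718+0.022296i)
  m=-4: -0.286964-0.107103i × +0.251764-0.014422i = -0.073792-0.022826i  (running Σ = -0.113510-0.000530i)
  m=-3: -0.032238+0.117437i × +0.311086-0.339003i = +0.029783+0.047462i  (running Σ = -0.083727+0.046931i)
  m=-2: -0.359335-0.064871i × -0.013158-0.459754i = -0.025097+0.166059i  (running Σ = -0.108824+0.212990i)
  m=-1: +0.002896-0.032347i × -0.002805-0.002726i = -0.000096+0.000083i  (running Σ = -0.108920+0.213073i)
  m=0: -0.352028-0.000000i × +0.449789+0.000000i = -0.158338-0.000000i  (running Σ = -0.267259+0.213073i)
  m=1: -0.002896-0.032347i × +0.002805-0.002726i = -0.000096-0.000083i  (running Σ = -0.267355+0.212990i)
  m=2: -0.359335+0.064871i × -0.013158+0.459754i = -0.025097-0.166059i  (running Σ = -0.292452+0.046931i)
  m=3: +0.032238+0.117437i × -0.311086-0.339003i = +0.029783-0.047462i  (running Σ = -0.262669-0.000530i)
  m=4: -0.286964+0.107103i × +0.251764+0.014422i = -0.073792+0.022826i  (running Σ = -0.336461+0.022296i)
  m=5: +0.190933+0.398800i × -0.068922+0.059706i = -0.036970-0.016086i  (running Σ = -0.373431+0.006209i)
  m=6: +0.251510-0.149338i × +0.001912-0.022221i = -0.002838-0.005874i  (running Σ = -0.376268+0.000335i)
  m=7: -0.060756-0.084188i × +0.002115+0.002587i = +0.000089-0.000335i  (running Σ = -0.376179+0.000000i)
Σ over m = -0.376179+0.000000i; ×(4π/15) → -0.315147+0.000000i. Real part: -0.315147

-0.315147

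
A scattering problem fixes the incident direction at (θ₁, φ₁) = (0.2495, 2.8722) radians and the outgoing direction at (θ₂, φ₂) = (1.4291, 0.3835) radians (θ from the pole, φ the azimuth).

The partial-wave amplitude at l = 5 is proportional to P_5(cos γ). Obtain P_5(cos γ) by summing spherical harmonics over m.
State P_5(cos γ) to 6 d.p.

Expand P_5 via completeness: Σ_{m} conj(Y_{5,m}) at Ω₁ times Y_{5,m} at Ω₂ —
  [-5]  conj(Y_{5,-5})(Ω₁) = -0.00009 + 0.00042j ; Y_{5,-5}(Ω₂) = -0.14997 - 0.41508j ; Δ = 0.00019 - 0.00002j
  [-4]  conj(Y_{5,-4})(Ω₁) = 0.00250 - 0.00466j ; Y_{5,-4}(Ω₂) = 0.00732 - 0.19895j ; Δ = -0.00091 - 0.00053j
  [-3]  conj(Y_{5,-3})(Ω₁) = -0.02681 + 0.02806j ; Y_{5,-3}(Ω₂) = -0.11237 + 0.25143j ; Δ = -0.00404 - 0.00989j
  [-2]  conj(Y_{5,-2})(Ω₁) = 0.15617 - 0.09335j ; Y_{5,-2}(Ω₂) = -0.15878 + 0.15304j ; Δ = -0.01051 + 0.03872j
  [-1]  conj(Y_{5,-1})(Ω₁) = -0.48566 + 0.13409j ; Y_{5,-1}(Ω₂) = 0.21440 - 0.08650j ; Δ = -0.09252 + 0.07076j
  [+0]  conj(Y_{5,0})(Ω₁) = 0.54624 + 0.00000j ; Y_{5,0}(Ω₂) = 0.22510 + 0.00000j ; Δ = 0.12296 + 0.00000j
  [+1]  conj(Y_{5,1})(Ω₁) = 0.48566 + 0.13409j ; Y_{5,1}(Ω₂) = -0.21440 - 0.08650j ; Δ = -0.09252 - 0.07076j
  [+2]  conj(Y_{5,2})(Ω₁) = 0.15617 + 0.09335j ; Y_{5,2}(Ω₂) = -0.15878 - 0.15304j ; Δ = -0.01051 - 0.03872j
  [+3]  conj(Y_{5,3})(Ω₁) = 0.02681 + 0.02806j ; Y_{5,3}(Ω₂) = 0.11237 + 0.25143j ; Δ = -0.00404 + 0.00989j
  [+4]  conj(Y_{5,4})(Ω₁) = 0.00250 + 0.00466j ; Y_{5,4}(Ω₂) = 0.00732 + 0.19895j ; Δ = -0.00091 + 0.00053j
  [+5]  conj(Y_{5,5})(Ω₁) = 0.00009 + 0.00042j ; Y_{5,5}(Ω₂) = 0.14997 - 0.41508j ; Δ = 0.00019 + 0.00002j
Total Σ_m = -0.09264 - 0.00000j. Multiply by 1.142397: -0.10583 - 0.00000j. P_5(cos γ) = -0.105832

-0.105832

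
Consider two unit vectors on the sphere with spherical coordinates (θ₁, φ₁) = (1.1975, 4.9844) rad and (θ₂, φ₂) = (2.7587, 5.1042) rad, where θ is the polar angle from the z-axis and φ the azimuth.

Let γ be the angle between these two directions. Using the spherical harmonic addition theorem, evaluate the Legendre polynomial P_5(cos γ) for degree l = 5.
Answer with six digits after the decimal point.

0.013315

Summing Y*_{l m}(θ₁,φ₁)·Y_{l m}(θ₂,φ₂) over m ∈ [−5, 5]; prefactor 4π/(2·5+1) = 1.142397:
  m=-5: (0.317671, -0.067955) × (0.003127, -0.001279) = (0.000906, -0.000619)  (running Σ = (0.000906, -0.000619))
  m=-4: (0.186778, 0.356369) × (-0.000094, 0.026524) = (-0.009470, 0.004921)  (running Σ = (-0.008564, 0.004302))
  m=-3: (-0.040070, 0.037687) × (-0.112275, -0.046856) = (0.006265, -0.002354)  (running Σ = (-0.002299, 0.001948))
  m=-2: (0.275564, 0.166691) × (0.245782, -0.244910) = (0.108553, -0.026519)  (running Σ = (0.106254, -0.024571))
  m=-1: (-0.039301, 0.140901) × (0.205660, 0.497756) = (-0.078217, 0.009415)  (running Σ = (0.028037, -0.015155))
  m=0: (0.290218, -0.000000) × (-0.153056, 0.000000) = (-0.044419, 0.000000)  (running Σ = (-0.016382, -0.015155))
  m=1: (0.039301, 0.140901) × (-0.205660, 0.497756) = (-0.078217, -0.009415)  (running Σ = (-0.094599, -0.024571))
  m=2: (0.275564, -0.166691) × (0.245782, 0.244910) = (0.108553, 0.026519)  (running Σ = (0.013954, 0.001948))
  m=3: (0.040070, 0.037687) × (0.112275, -0.046856) = (0.006265, 0.002354)  (running Σ = (0.020219, 0.004302))
  m=4: (0.186778, -0.356369) × (-0.000094, -0.026524) = (-0.009470, -0.004921)  (running Σ = (0.010749, -0.000619))
  m=5: (-0.317671, -0.067955) × (-0.003127, -0.001279) = (0.000906, 0.000619)  (running Σ = (0.011655, 0.000000))
Accumulated sum (0.011655, 0.000000); after 4π/(2l+1) scaling, (0.013315, 0.000000) ⇒ P_5 = 0.013315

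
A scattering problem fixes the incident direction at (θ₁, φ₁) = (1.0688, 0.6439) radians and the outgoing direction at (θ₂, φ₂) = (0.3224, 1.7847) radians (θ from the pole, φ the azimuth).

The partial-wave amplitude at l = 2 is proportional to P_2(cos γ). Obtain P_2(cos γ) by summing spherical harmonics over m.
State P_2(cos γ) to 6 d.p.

-0.008930

Addition theorem: P_2(cos γ) = (4π/5) Σ_m Y*_{lm}(Ω₁) Y_{lm}(Ω₂), m = −2…2:
  [-2]  conj(Y_{2,-2})(Ω₁) = 0.08289 + 0.28503j ; Y_{2,-2}(Ω₂) = -0.03528 + 0.01609j ; Δ = -0.00751 - 0.00872j
  [-1]  conj(Y_{2,-1})(Ω₁) = 0.26062 + 0.19563j ; Y_{2,-1}(Ω₂) = -0.04928 - 0.22687j ; Δ = 0.03154 - 0.06877j
  [+0]  conj(Y_{2,0})(Ω₁) = -0.09632 + 0.00000j ; Y_{2,0}(Ω₂) = 0.53580 + 0.00000j ; Δ = -0.05161 + 0.00000j
  [+1]  conj(Y_{2,1})(Ω₁) = -0.26062 + 0.19563j ; Y_{2,1}(Ω₂) = 0.04928 - 0.22687j ; Δ = 0.03154 + 0.06877j
  [+2]  conj(Y_{2,2})(Ω₁) = 0.08289 - 0.28503j ; Y_{2,2}(Ω₂) = -0.03528 - 0.01609j ; Δ = -0.00751 + 0.00872j
Accumulated sum -0.00355 - 0.00000j; after 4π/(2l+1) scaling, -0.00893 - 0.00000j ⇒ P_2 = -0.008930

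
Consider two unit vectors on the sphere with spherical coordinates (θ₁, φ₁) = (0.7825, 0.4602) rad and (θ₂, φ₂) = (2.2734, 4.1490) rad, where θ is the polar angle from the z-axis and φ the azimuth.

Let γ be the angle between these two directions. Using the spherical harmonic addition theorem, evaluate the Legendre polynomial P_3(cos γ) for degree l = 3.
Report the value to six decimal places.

-0.555905

Addition theorem: P_3(cos γ) = (4π/7) Σ_m Y*_{lm}(Ω₁) Y_{lm}(Ω₂), m = −3…3:
  [-3]  conj(Y_{3,-3})(Ω₁) = (0.027645, 0.143593) ; Y_{3,-3}(Ω₂) = (0.184127, 0.022084) ; Δ = (0.001919, 0.027050)
  [-2]  conj(Y_{3,-2})(Ω₁) = (0.218145, 0.286720) ; Y_{3,-2}(Ω₂) = (0.165229, 0.347339) ; Δ = (-0.063545, 0.123145)
  [-1]  conj(Y_{3,-1})(Ω₁) = (0.309189, 0.153264) ; Y_{3,-1}(Ω₂) = (-0.143299, 0.226853) ; Δ = (-0.079075, 0.048178)
  [+0]  conj(Y_{3,0})(Ω₁) = (-0.128485, -0.000000) ; Y_{3,0}(Ω₂) = (0.219948, 0.000000) ; Δ = (-0.028260, -0.000000)
  [+1]  conj(Y_{3,1})(Ω₁) = (-0.309189, 0.153264) ; Y_{3,1}(Ω₂) = (0.143299, 0.226853) ; Δ = (-0.079075, -0.048178)
  [+2]  conj(Y_{3,2})(Ω₁) = (0.218145, -0.286720) ; Y_{3,2}(Ω₂) = (0.165229, -0.347339) ; Δ = (-0.063545, -0.123145)
  [+3]  conj(Y_{3,3})(Ω₁) = (-0.027645, 0.143593) ; Y_{3,3}(Ω₂) = (-0.184127, 0.022084) ; Δ = (0.001919, -0.027050)
Accumulated sum (-0.309662, 0.000000); after 4π/(2l+1) scaling, (-0.555905, 0.000000) ⇒ P_3 = -0.555905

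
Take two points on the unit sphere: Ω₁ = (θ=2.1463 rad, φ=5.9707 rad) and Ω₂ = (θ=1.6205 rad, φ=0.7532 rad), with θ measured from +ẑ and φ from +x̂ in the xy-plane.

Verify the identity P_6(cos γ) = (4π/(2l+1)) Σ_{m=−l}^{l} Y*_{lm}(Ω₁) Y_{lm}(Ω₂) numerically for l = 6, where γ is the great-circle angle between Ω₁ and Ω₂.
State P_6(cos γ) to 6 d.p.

0.320682

Term-by-term m-sum for l=6 (normalisation 4π/13 = 0.966644):
  m=-6: Y*=-0.050427-0.160672i  Y=-0.092062+0.470595i  product +0.080254-0.008939i
  m=-5: Y*=-0.003168+0.378443i  Y=+0.067039-0.048307i  product +0.018069+0.025523i
  m=-4: Y*=+0.125866-0.378728i  Y=+0.342522+0.044360i  product +0.059912-0.124139i
  m=-3: Y*=-0.032008+0.043594i  Y=-0.060927-0.074001i  product +0.005176-0.000287i
  m=-2: Y*=-0.267004+0.192627i  Y=+0.019983-0.309878i  product +0.054355+0.086588i
  m=-1: Y*=+0.177370-0.057303i  Y=-0.073465+0.068880i  product -0.009083+0.016427i
  m=+0: Y*=+0.283983-0.000000i  Y=-0.301492+0.000000i  product -0.085618+0.000000i
  m=+1: Y*=-0.177370-0.057303i  Y=+0.073465+0.068880i  product -0.009083-0.016427i
  m=+2: Y*=-0.267004-0.192627i  Y=+0.019983+0.309878i  product +0.054355-0.086588i
  m=+3: Y*=+0.032008+0.043594i  Y=+0.060927-0.074001i  product +0.005176+0.000287i
  m=+4: Y*=+0.125866+0.378728i  Y=+0.342522-0.044360i  product +0.059912+0.124139i
  m=+5: Y*=+0.003168+0.378443i  Y=-0.067039-0.048307i  product +0.018069-0.025523i
  m=+6: Y*=-0.050427+0.160672i  Y=-0.092062-0.470595i  product +0.080254+0.008939i
Total Σ_m = +0.331748+0.000000i. Multiply by 0.966644: +0.320682+0.000000i. P_6(cos γ) = 0.320682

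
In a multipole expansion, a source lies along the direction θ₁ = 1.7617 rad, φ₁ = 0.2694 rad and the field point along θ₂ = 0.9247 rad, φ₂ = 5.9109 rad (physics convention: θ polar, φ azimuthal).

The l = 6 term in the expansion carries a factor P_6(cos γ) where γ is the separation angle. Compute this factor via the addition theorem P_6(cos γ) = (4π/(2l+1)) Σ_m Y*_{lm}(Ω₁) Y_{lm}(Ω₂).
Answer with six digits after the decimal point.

Addition theorem: P_6(cos γ) = (4π/13) Σ_m Y*_{lm}(Ω₁) Y_{lm}(Ω₂), m = −6…6:
  [-6]  conj(Y_{6,-6})(Ω₁) = -0.01973 + 0.43231j ; Y_{6,-6}(Ω₂) = -0.07703 + 0.09865j ; Δ = -0.04113 - 0.03525j
  [-5]  conj(Y_{6,-5})(Ω₁) = -0.06430 - 0.28249j ; Y_{6,-5}(Ω₂) = -0.09369 + 0.31323j ; Δ = 0.09451 + 0.00633j
  [-4]  conj(Y_{6,-4})(Ω₁) = -0.09480 - 0.17638j ; Y_{6,-4}(Ω₂) = 0.03533 + 0.43174j ; Δ = 0.07280 - 0.04716j
  [-3]  conj(Y_{6,-3})(Ω₁) = 0.21043 + 0.22026j ; Y_{6,-3}(Ω₂) = 0.08644 + 0.17715j ; Δ = -0.02083 + 0.05632j
  [-2]  conj(Y_{6,-2})(Ω₁) = 0.10637 + 0.06359j ; Y_{6,-2}(Ω₂) = -0.18149 - 0.16725j ; Δ = -0.00867 - 0.02933j
  [-1]  conj(Y_{6,-1})(Ω₁) = -0.29317 - 0.08095j ; Y_{6,-1}(Ω₂) = -0.28383 - 0.11083j ; Δ = 0.07424 + 0.05547j
  [+0]  conj(Y_{6,0})(Ω₁) = -0.10280 + 0.00000j ; Y_{6,0}(Ω₂) = 0.16994 + 0.00000j ; Δ = -0.01747 + 0.00000j
  [+1]  conj(Y_{6,1})(Ω₁) = 0.29317 - 0.08095j ; Y_{6,1}(Ω₂) = 0.28383 - 0.11083j ; Δ = 0.07424 - 0.05547j
  [+2]  conj(Y_{6,2})(Ω₁) = 0.10637 - 0.06359j ; Y_{6,2}(Ω₂) = -0.18149 + 0.16725j ; Δ = -0.00867 + 0.02933j
  [+3]  conj(Y_{6,3})(Ω₁) = -0.21043 + 0.22026j ; Y_{6,3}(Ω₂) = -0.08644 + 0.17715j ; Δ = -0.02083 - 0.05632j
  [+4]  conj(Y_{6,4})(Ω₁) = -0.09480 + 0.17638j ; Y_{6,4}(Ω₂) = 0.03533 - 0.43174j ; Δ = 0.07280 + 0.04716j
  [+5]  conj(Y_{6,5})(Ω₁) = 0.06430 - 0.28249j ; Y_{6,5}(Ω₂) = 0.09369 + 0.31323j ; Δ = 0.09451 - 0.00633j
  [+6]  conj(Y_{6,6})(Ω₁) = -0.01973 - 0.43231j ; Y_{6,6}(Ω₂) = -0.07703 - 0.09865j ; Δ = -0.04113 + 0.03525j
Total Σ_m = 0.32437 + 0.00000j. Multiply by 0.966644: 0.31355 + 0.00000j. P_6(cos γ) = 0.313548

0.313548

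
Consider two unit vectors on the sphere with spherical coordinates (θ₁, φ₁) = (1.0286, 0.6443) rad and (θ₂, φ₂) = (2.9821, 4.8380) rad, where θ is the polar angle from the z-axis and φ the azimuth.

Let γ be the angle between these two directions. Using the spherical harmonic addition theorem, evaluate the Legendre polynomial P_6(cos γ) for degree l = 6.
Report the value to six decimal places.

Summing Y*_{l m}(θ₁,φ₁)·Y_{l m}(θ₂,φ₂) over m ∈ [−6, 6]; prefactor 4π/(2·6+1) = 0.966644:
  m=-6: Y*=-0.142928-0.126426i  Y=-0.000006+0.000005i  product +0.000001-0.000000i
  m=-5: Y*=-0.396939-0.031786i  Y=-0.000098-0.000135i  product +0.000035+0.000057i
  m=-4: Y*=-0.313054+0.198190i  Y=+0.001934-0.001063i  product -0.000395+0.000716i
  m=-3: Y*=+0.005311-0.014021i  Y=+0.007321+0.018499i  product +0.000298-0.000004i
  m=-2: Y*=-0.096702-0.333530i  Y=-0.117847+0.030245i  product +0.021484+0.036381i
  m=-1: Y*=-0.094412-0.070927i  Y=-0.057565-0.455866i  product -0.026898+0.047122i
  m=+0: Y*=+0.316943-0.000000i  Y=+0.762787+0.000000i  product +0.241760+0.000000i
  m=+1: Y*=+0.094412-0.070927i  Y=+0.057565-0.455866i  product -0.026898-0.047122i
  m=+2: Y*=-0.096702+0.333530i  Y=-0.117847-0.030245i  product +0.021484-0.036381i
  m=+3: Y*=-0.005311-0.014021i  Y=-0.007321+0.018499i  product +0.000298+0.000004i
  m=+4: Y*=-0.313054-0.198190i  Y=+0.001934+0.001063i  product -0.000395-0.000716i
  m=+5: Y*=+0.396939-0.031786i  Y=+0.000098-0.000135i  product +0.000035-0.000057i
  m=+6: Y*=-0.142928+0.126426i  Y=-0.000006-0.000005i  product +0.000001+0.000000i
Accumulated sum +0.230810-0.000000i; after 4π/(2l+1) scaling, +0.223111-0.000000i ⇒ P_6 = 0.223111

0.223111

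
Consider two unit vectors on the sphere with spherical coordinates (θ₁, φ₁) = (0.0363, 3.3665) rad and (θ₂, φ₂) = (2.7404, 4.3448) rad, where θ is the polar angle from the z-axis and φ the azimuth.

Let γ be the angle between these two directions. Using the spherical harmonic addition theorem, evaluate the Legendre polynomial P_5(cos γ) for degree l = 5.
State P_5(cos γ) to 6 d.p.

Addition theorem: P_5(cos γ) = (4π/11) Σ_m Y*_{lm}(Ω₁) Y_{lm}(Ω₂), m = −5…5:
  m=-5: -0.000000-0.000000i × -0.004066-0.001113i = +0.000000+0.000000i  (running Σ = +0.000000+0.000000i)
  m=-4: +0.000002+0.000002i × -0.003151-0.031266i = +0.000000-0.000000i  (running Σ = +0.000000-0.000000i)
  m=-3: -0.000103-0.000083i × +0.121860-0.061599i = -0.000018-0.000004i  (running Σ = -0.000018-0.000004i)
  m=-2: +0.004010+0.001936i × +0.272218+0.246163i = +0.000615+0.001514i  (running Σ = +0.000597+0.001510i)
  m=-1: -0.090230-0.020643i × -0.189604+0.492361i = +0.027272-0.040512i  (running Σ = +0.027869-0.039001i)
  m=0: +0.926379-0.000000i × -0.099592+0.000000i = -0.092260+0.000000i  (running Σ = -0.064391-0.039001i)
  m=1: +0.090230-0.020643i × +0.189604+0.492361i = +0.027272+0.040512i  (running Σ = -0.037119+0.001510i)
  m=2: +0.004010-0.001936i × +0.272218-0.246163i = +0.000615-0.001514i  (running Σ = -0.036504-0.000004i)
  m=3: +0.000103-0.000083i × -0.121860-0.061599i = -0.000018+0.000004i  (running Σ = -0.036522-0.000000i)
  m=4: +0.000002-0.000002i × -0.003151+0.031266i = +0.000000+0.000000i  (running Σ = -0.036522+0.000000i)
  m=5: +0.000000-0.000000i × +0.004066-0.001113i = +0.000000-0.000000i  (running Σ = -0.036522+0.000000i)
Accumulated sum -0.036522+0.000000i; after 4π/(2l+1) scaling, -0.041723+0.000000i ⇒ P_5 = -0.041723

-0.041723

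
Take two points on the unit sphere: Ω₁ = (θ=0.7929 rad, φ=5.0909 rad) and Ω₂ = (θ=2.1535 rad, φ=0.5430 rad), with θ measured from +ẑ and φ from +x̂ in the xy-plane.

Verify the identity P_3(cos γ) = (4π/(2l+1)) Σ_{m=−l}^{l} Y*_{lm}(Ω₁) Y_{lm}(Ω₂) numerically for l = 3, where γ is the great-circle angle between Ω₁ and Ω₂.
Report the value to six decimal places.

0.442657

Summing Y*_{l m}(θ₁,φ₁)·Y_{l m}(θ₂,φ₂) over m ∈ [−3, 3]; prefactor 4π/(2·3+1) = 1.795196:
  term(m=-3) = (0.017354, 0.032266)   from Y*(Ω₁)=(-0.136778, 0.063603), Y(Ω₂)=(-0.014129, -0.242470)
  term(m=-2) = (0.135060, -0.046107)   from Y*(Ω₁)=(-0.264576, -0.249971), Y(Ω₂)=(-0.182723, 0.346906)
  term(m=-1) = (-0.007648, -0.046077)   from Y*(Ω₁)=(0.124427, -0.312877), Y(Ω₂)=(0.118765, -0.071677)
  term(m=+0) = (-0.042954, -0.000000)   from Y*(Ω₁)=(-0.140767, -0.000000), Y(Ω₂)=(0.305142, 0.000000)
  term(m=+1) = (-0.007648, 0.046077)   from Y*(Ω₁)=(-0.124427, -0.312877), Y(Ω₂)=(-0.118765, -0.071677)
  term(m=+2) = (0.135060, 0.046107)   from Y*(Ω₁)=(-0.264576, 0.249971), Y(Ω₂)=(-0.182723, -0.346906)
  term(m=+3) = (0.017354, -0.032266)   from Y*(Ω₁)=(0.136778, 0.063603), Y(Ω₂)=(0.014129, -0.242470)
Accumulated sum (0.246579, 0.000000); after 4π/(2l+1) scaling, (0.442657, 0.000000) ⇒ P_3 = 0.442657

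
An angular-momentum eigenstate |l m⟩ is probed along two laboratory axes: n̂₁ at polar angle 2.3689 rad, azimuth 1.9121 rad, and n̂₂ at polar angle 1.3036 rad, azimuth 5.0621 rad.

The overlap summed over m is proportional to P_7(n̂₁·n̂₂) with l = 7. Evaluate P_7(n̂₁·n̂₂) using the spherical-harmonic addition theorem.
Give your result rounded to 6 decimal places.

Summing Y*_{l m}(θ₁,φ₁)·Y_{l m}(θ₂,φ₂) over m ∈ [−7, 7]; prefactor 4π/(2·7+1) = 0.837758:
  [-7]  conj(Y_{7,-7})(Ω₁) = 0.02760 + 0.02949j ; Y_{7,-7}(Ω₂) = -0.24825 + 0.29858j ; Δ = -0.01566 + 0.00092j
  [-6]  conj(Y_{7,-6})(Ω₁) = -0.07117 + 0.13771j ; Y_{7,-6}(Ω₂) = 0.20019 + 0.34366j ; Δ = -0.06157 + 0.00311j
  [-5]  conj(Y_{7,-5})(Ω₁) = -0.34140 - 0.04662j ; Y_{7,-5}(Ω₂) = -0.02826 + 0.00508j ; Δ = 0.00989 - 0.00042j
  [-4]  conj(Y_{7,-4})(Ω₁) = -0.09336 - 0.44769j ; Y_{7,-4}(Ω₂) = -0.06007 + 0.34592j ; Δ = 0.16047 - 0.00540j
  [-3]  conj(Y_{7,-3})(Ω₁) = 0.21702 - 0.13213j ; Y_{7,-3}(Ω₂) = 0.07797 + 0.04482j ; Δ = 0.02284 - 0.00058j
  [-2]  conj(Y_{7,-2})(Ω₁) = -0.16129 - 0.13113j ; Y_{7,-2}(Ω₂) = -0.23604 + 0.19858j ; Δ = 0.06411 - 0.00108j
  [-1]  conj(Y_{7,-1})(Ω₁) = 0.12068 - 0.33975j ; Y_{7,-1}(Ω₂) = 0.04540 + 0.12449j ; Δ = 0.04777 - 0.00040j
  [+0]  conj(Y_{7,0})(Ω₁) = -0.10528 + 0.00000j ; Y_{7,0}(Ω₂) = -0.29321 + 0.00000j ; Δ = 0.03087 + 0.00000j
  [+1]  conj(Y_{7,1})(Ω₁) = -0.12068 - 0.33975j ; Y_{7,1}(Ω₂) = -0.04540 + 0.12449j ; Δ = 0.04777 + 0.00040j
  [+2]  conj(Y_{7,2})(Ω₁) = -0.16129 + 0.13113j ; Y_{7,2}(Ω₂) = -0.23604 - 0.19858j ; Δ = 0.06411 + 0.00108j
  [+3]  conj(Y_{7,3})(Ω₁) = -0.21702 - 0.13213j ; Y_{7,3}(Ω₂) = -0.07797 + 0.04482j ; Δ = 0.02284 + 0.00058j
  [+4]  conj(Y_{7,4})(Ω₁) = -0.09336 + 0.44769j ; Y_{7,4}(Ω₂) = -0.06007 - 0.34592j ; Δ = 0.16047 + 0.00540j
  [+5]  conj(Y_{7,5})(Ω₁) = 0.34140 - 0.04662j ; Y_{7,5}(Ω₂) = 0.02826 + 0.00508j ; Δ = 0.00989 + 0.00042j
  [+6]  conj(Y_{7,6})(Ω₁) = -0.07117 - 0.13771j ; Y_{7,6}(Ω₂) = 0.20019 - 0.34366j ; Δ = -0.06157 - 0.00311j
  [+7]  conj(Y_{7,7})(Ω₁) = -0.02760 + 0.02949j ; Y_{7,7}(Ω₂) = 0.24825 + 0.29858j ; Δ = -0.01566 - 0.00092j
Total Σ_m = 0.48658 + 0.00000j. Multiply by 0.837758: 0.40764 + 0.00000j. P_7(cos γ) = 0.407637

0.407637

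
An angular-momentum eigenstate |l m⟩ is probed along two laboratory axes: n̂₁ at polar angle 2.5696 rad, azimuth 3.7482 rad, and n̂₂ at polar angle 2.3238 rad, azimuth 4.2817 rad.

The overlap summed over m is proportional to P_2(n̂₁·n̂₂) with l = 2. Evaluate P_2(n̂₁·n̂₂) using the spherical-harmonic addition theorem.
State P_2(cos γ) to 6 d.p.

Addition theorem: P_2(cos γ) = (4π/5) Σ_m Y*_{lm}(Ω₁) Y_{lm}(Ω₂), m = −2…2:
  [-2]  conj(Y_{2,-2})(Ω₁) = +0.039616+0.106025i ; Y_{2,-2}(Ω₂) = -0.133953-0.156029i ; Δ = +0.011236-0.020384i
  [-1]  conj(Y_{2,-1})(Ω₁) = +0.288888+0.200454i ; Y_{2,-1}(Ω₂) = +0.160930-0.350263i ; Δ = +0.116702-0.068928i
  [+0]  conj(Y_{2,0})(Ω₁) = +0.353540-0.000000i ; Y_{2,0}(Ω₂) = +0.127066+0.000000i ; Δ = +0.044923+0.000000i
  [+1]  conj(Y_{2,1})(Ω₁) = -0.288888+0.200454i ; Y_{2,1}(Ω₂) = -0.160930-0.350263i ; Δ = +0.116702+0.068928i
  [+2]  conj(Y_{2,2})(Ω₁) = +0.039616-0.106025i ; Y_{2,2}(Ω₂) = -0.133953+0.156029i ; Δ = +0.011236+0.020384i
Total Σ_m = +0.300800-0.000000i. Multiply by 2.513274: +0.755992-0.000000i. P_2(cos γ) = 0.755992

0.755992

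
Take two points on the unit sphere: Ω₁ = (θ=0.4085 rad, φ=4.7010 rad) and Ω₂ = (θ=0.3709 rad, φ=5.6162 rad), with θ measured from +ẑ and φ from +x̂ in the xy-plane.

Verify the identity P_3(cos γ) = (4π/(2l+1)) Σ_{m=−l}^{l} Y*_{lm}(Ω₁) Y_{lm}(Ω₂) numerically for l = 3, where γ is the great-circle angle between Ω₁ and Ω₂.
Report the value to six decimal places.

Addition theorem: P_3(cos γ) = (4π/7) Σ_m Y*_{lm}(Ω₁) Y_{lm}(Ω₂), m = −3…3:
  m=-3: Y*=+0.000893+0.026137i  Y=-0.008285+0.018057i  product -0.000479-0.000200i
  m=-2: Y*=-0.147956+0.003371i  Y=+0.029358+0.121639i  product -0.004754-0.017898i
  m=-1: Y*=-0.004695-0.412198i  Y=+0.307683+0.242257i  product +0.098413-0.127964i
  m=+0: Y*=+0.414742-0.000000i  Y=+0.467143+0.000000i  product +0.193744+0.000000i
  m=+1: Y*=+0.004695-0.412198i  Y=-0.307683+0.242257i  product +0.098413+0.127964i
  m=+2: Y*=-0.147956-0.003371i  Y=+0.029358-0.121639i  product -0.004754+0.017898i
  m=+3: Y*=-0.000893+0.026137i  Y=+0.008285+0.018057i  product -0.000479+0.000200i
Accumulated sum +0.380104-0.000000i; after 4π/(2l+1) scaling, +0.682362-0.000000i ⇒ P_3 = 0.682362

0.682362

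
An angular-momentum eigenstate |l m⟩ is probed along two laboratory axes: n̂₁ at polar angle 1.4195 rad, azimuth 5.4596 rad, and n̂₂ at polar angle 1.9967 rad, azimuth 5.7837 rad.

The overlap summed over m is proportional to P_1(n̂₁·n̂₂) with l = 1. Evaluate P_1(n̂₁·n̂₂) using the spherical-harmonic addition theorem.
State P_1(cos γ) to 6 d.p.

Addition theorem: P_1(cos γ) = (4π/3) Σ_m Y*_{lm}(Ω₁) Y_{lm}(Ω₂), m = −1…1:
  term(m=-1) = 0.10187 - 0.03422j   from Y*(Ω₁)=0.23211 - 0.25055j, Y(Ω₂)=0.27619 + 0.15070j
  term(m=+0) = -0.01487 + 0.00000j   from Y*(Ω₁)=0.07364 + 0.00000j, Y(Ω₂)=-0.20186 + 0.00000j
  term(m=+1) = 0.10187 + 0.03422j   from Y*(Ω₁)=-0.23211 - 0.25055j, Y(Ω₂)=-0.27619 + 0.15070j
Total Σ_m = 0.18887 + 0.00000j. Multiply by 4.188790: 0.79112 + 0.00000j. P_1(cos γ) = 0.791124

0.791124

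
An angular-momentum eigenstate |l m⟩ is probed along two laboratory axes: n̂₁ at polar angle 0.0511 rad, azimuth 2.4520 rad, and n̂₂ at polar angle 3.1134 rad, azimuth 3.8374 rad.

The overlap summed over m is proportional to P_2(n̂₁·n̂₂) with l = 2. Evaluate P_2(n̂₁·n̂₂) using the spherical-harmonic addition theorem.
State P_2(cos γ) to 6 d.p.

Summing Y*_{l m}(θ₁,φ₁)·Y_{l m}(θ₂,φ₂) over m ∈ [−2, 2]; prefactor 4π/(2·2+1) = 2.513274:
  m=-2: Y*=0.00019 - 0.00099j  Y=0.00005 - 0.00030j  product -0.00000 - 0.00000j
  m=-1: Y*=-0.03040 + 0.02507j  Y=0.01671 - 0.01395j  product -0.00016 + 0.00084j
  m=+0: Y*=0.62831 + 0.00000j  Y=0.63003 + 0.00000j  product 0.39586 + 0.00000j
  m=+1: Y*=0.03040 + 0.02507j  Y=-0.01671 - 0.01395j  product -0.00016 - 0.00084j
  m=+2: Y*=0.00019 + 0.00099j  Y=0.00005 + 0.00030j  product -0.00000 + 0.00000j
Σ over m = 0.39554 + 0.00000j; ×(4π/5) → 0.99410 + 0.00000j. Real part: 0.994103

0.994103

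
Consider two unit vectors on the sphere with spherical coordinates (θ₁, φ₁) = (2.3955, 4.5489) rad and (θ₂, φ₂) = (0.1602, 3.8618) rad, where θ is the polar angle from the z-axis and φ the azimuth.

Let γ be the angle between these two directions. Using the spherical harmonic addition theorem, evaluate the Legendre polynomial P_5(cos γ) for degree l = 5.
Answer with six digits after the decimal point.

Term-by-term m-sum for l=5 (normalisation 4π/11 = 1.142397):
  term(m=-5) = (-0.000003, -0.000001)   from Y*(Ω₁)=(-0.048779, -0.045749), Y(Ω₂)=(0.000043, -0.000021)
  term(m=-4) = (0.000198, -0.000082)   from Y*(Ω₁)=(-0.181590, 0.139183), Y(Ω₂)=(-0.000906, -0.000242)
  term(m=-3) = (-0.002143, 0.004013)   from Y*(Ω₁)=(0.196372, 0.367747), Y(Ω₂)=(0.006069, 0.009068)
  term(m=-2) = (-0.005667, -0.028452)   from Y*(Ω₁)=(0.335479, -0.113778), Y(Ω₂)=(0.010647, -0.081199)
  term(m=-1) = (-0.027758, -0.022775)   from Y*(Ω₁)=(0.015667, 0.094974), Y(Ω₂)=(-0.280383, 0.246018)
  term(m=+0) = (0.290452, 0.000000)   from Y*(Ω₁)=(0.380262, -0.000000), Y(Ω₂)=(0.763819, 0.000000)
  term(m=+1) = (-0.027758, 0.022775)   from Y*(Ω₁)=(-0.015667, 0.094974), Y(Ω₂)=(0.280383, 0.246018)
  term(m=+2) = (-0.005667, 0.028452)   from Y*(Ω₁)=(0.335479, 0.113778), Y(Ω₂)=(0.010647, 0.081199)
  term(m=+3) = (-0.002143, -0.004013)   from Y*(Ω₁)=(-0.196372, 0.367747), Y(Ω₂)=(-0.006069, 0.009068)
  term(m=+4) = (0.000198, 0.000082)   from Y*(Ω₁)=(-0.181590, -0.139183), Y(Ω₂)=(-0.000906, 0.000242)
  term(m=+5) = (-0.000003, 0.000001)   from Y*(Ω₁)=(0.048779, -0.045749), Y(Ω₂)=(-0.000043, -0.000021)
Total Σ_m = (0.219707, -0.000000). Multiply by 1.142397: (0.250992, -0.000000). P_5(cos γ) = 0.250992

0.250992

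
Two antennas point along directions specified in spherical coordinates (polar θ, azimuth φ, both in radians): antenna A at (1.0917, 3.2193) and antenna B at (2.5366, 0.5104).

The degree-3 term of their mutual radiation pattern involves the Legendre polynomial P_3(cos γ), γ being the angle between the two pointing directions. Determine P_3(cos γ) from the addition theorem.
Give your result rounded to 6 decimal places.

Expand P_3 via completeness: Σ_{m} conj(Y_{3,m}) at Ω₁ times Y_{3,m} at Ω₂ —
  [-3]  conj(Y_{3,-3})(Ω₁) = (-0.283684, -0.067358) ; Y_{3,-3}(Ω₂) = (0.003039, -0.076702) ; Δ = (-0.006029, 0.021554)
  [-2]  conj(Y_{3,-2})(Ω₁) = (0.366529, 0.057427) ; Y_{3,-2}(Ω₂) = (-0.142127, 0.231816) ; Δ = (-0.065406, 0.076806)
  [-1]  conj(Y_{3,-1})(Ω₁) = (-0.017871, -0.001391) ; Y_{3,-1}(Ω₂) = (0.382128, -0.213947) ; Δ = (-0.007127, 0.003292)
  [+0]  conj(Y_{3,0})(Ω₁) = (-0.333300, -0.000000) ; Y_{3,0}(Ω₂) = (-0.117430, 0.000000) ; Δ = (0.039139, 0.000000)
  [+1]  conj(Y_{3,1})(Ω₁) = (0.017871, -0.001391) ; Y_{3,1}(Ω₂) = (-0.382128, -0.213947) ; Δ = (-0.007127, -0.003292)
  [+2]  conj(Y_{3,2})(Ω₁) = (0.366529, -0.057427) ; Y_{3,2}(Ω₂) = (-0.142127, -0.231816) ; Δ = (-0.065406, -0.076806)
  [+3]  conj(Y_{3,3})(Ω₁) = (0.283684, -0.067358) ; Y_{3,3}(Ω₂) = (-0.003039, -0.076702) ; Δ = (-0.006029, -0.021554)
Total Σ_m = (-0.117983, 0.000000). Multiply by 1.795196: (-0.211803, 0.000000). P_3(cos γ) = -0.211803

-0.211803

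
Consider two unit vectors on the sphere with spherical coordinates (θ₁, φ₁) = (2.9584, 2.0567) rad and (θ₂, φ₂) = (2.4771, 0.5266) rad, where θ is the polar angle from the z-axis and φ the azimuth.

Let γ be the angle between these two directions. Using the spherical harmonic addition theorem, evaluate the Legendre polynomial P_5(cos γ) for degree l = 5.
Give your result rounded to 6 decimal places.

-0.416806

Expand P_5 via completeness: Σ_{m} conj(Y_{5,m}) at Ω₁ times Y_{5,m} at Ω₂ —
  [-5]  conj(Y_{5,-5})(Ω₁) = (-0.000061, -0.000070) ; Y_{5,-5}(Ω₂) = (-0.036149, -0.020154) ; Δ = (0.000001, 0.000004)
  [-4]  conj(Y_{5,-4})(Ω₁) = (0.000579, -0.001480) ; Y_{5,-4}(Ω₂) = (0.085271, 0.143683) ; Δ = (0.000262, -0.000043)
  [-3]  conj(Y_{5,-3})(Ω₁) = (0.016004, -0.001818) ; Y_{5,-3}(Ω₂) = (-0.003343, -0.371330) ; Δ = (-0.000728, -0.005937)
  [-2]  conj(Y_{5,-2})(Ω₁) = (0.059254, 0.086800) ; Y_{5,-2}(Ω₂) = (-0.215684, 0.378808) ; Δ = (-0.045661, 0.003725)
  [-1]  conj(Y_{5,-1})(Ω₁) = (-0.193294, 0.365992) ; Y_{5,-1}(Ω₂) = (0.066448, -0.038630) ; Δ = (0.001294, 0.031786)
  [+0]  conj(Y_{5,0})(Ω₁) = (-0.714221, -0.000000) ; Y_{5,0}(Ω₂) = (0.385298, 0.000000) ; Δ = (-0.275188, -0.000000)
  [+1]  conj(Y_{5,1})(Ω₁) = (0.193294, 0.365992) ; Y_{5,1}(Ω₂) = (-0.066448, -0.038630) ; Δ = (0.001294, -0.031786)
  [+2]  conj(Y_{5,2})(Ω₁) = (0.059254, -0.086800) ; Y_{5,2}(Ω₂) = (-0.215684, -0.378808) ; Δ = (-0.045661, -0.003725)
  [+3]  conj(Y_{5,3})(Ω₁) = (-0.016004, -0.001818) ; Y_{5,3}(Ω₂) = (0.003343, -0.371330) ; Δ = (-0.000728, 0.005937)
  [+4]  conj(Y_{5,4})(Ω₁) = (0.000579, 0.001480) ; Y_{5,4}(Ω₂) = (0.085271, -0.143683) ; Δ = (0.000262, 0.000043)
  [+5]  conj(Y_{5,5})(Ω₁) = (0.000061, -0.000070) ; Y_{5,5}(Ω₂) = (0.036149, -0.020154) ; Δ = (0.000001, -0.000004)
Σ over m = (-0.364852, -0.000000); ×(4π/11) → (-0.416806, -0.000000). Real part: -0.416806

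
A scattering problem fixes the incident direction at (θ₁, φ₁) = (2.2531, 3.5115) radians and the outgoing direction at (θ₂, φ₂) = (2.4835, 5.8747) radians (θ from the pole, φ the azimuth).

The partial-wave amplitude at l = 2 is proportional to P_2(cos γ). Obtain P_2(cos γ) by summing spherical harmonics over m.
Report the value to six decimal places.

Expand P_2 via completeness: Σ_{m} conj(Y_{2,m}) at Ω₁ times Y_{2,m} at Ω₂ —
  m=-2: +0.171855+0.156860i × +0.098895+0.105346i = +0.000471+0.033617i  (running Σ = +0.000471+0.033617i)
  m=-1: +0.352518+0.136691i × -0.343065-0.148489i = -0.100639-0.099239i  (running Σ = -0.100168-0.065622i)
  m=0: +0.060840-0.000000i × +0.276852+0.000000i = +0.016844+0.000000i  (running Σ = -0.083325-0.065622i)
  m=1: -0.352518+0.136691i × +0.343065-0.148489i = -0.100639+0.099239i  (running Σ = -0.183964+0.033617i)
  m=2: +0.171855-0.156860i × +0.098895-0.105346i = +0.000471-0.033617i  (running Σ = -0.183493-0.000000i)
Σ over m = -0.183493-0.000000i; ×(4π/5) → -0.461168-0.000000i. Real part: -0.461168

-0.461168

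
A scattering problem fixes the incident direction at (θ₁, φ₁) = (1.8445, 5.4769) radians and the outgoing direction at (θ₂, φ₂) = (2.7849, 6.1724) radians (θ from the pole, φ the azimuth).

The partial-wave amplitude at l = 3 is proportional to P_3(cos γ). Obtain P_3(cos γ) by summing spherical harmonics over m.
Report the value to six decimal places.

Expand P_3 via completeness: Σ_{m} conj(Y_{3,m}) at Ω₁ times Y_{3,m} at Ω₂ —
  [-3]  conj(Y_{3,-3})(Ω₁) = -0.27926 - 0.24628j ; Y_{3,-3}(Ω₂) = 0.01679 + 0.00580j ; Δ = -0.00326 - 0.00575j
  [-2]  conj(Y_{3,-2})(Ω₁) = 0.01069 + 0.25584j ; Y_{3,-2}(Ω₂) = -0.11391 - 0.02566j ; Δ = 0.00535 - 0.02942j
  [-1]  conj(Y_{3,-1})(Ω₁) = -0.13670 + 0.14253j ; Y_{3,-1}(Ω₂) = 0.38025 + 0.04230j ; Δ = -0.05801 + 0.04841j
  [+0]  conj(Y_{3,0})(Ω₁) = 0.26576 + 0.00000j ; Y_{3,0}(Ω₂) = -0.48620 + 0.00000j ; Δ = -0.12921 + 0.00000j
  [+1]  conj(Y_{3,1})(Ω₁) = 0.13670 + 0.14253j ; Y_{3,1}(Ω₂) = -0.38025 + 0.04230j ; Δ = -0.05801 - 0.04841j
  [+2]  conj(Y_{3,2})(Ω₁) = 0.01069 - 0.25584j ; Y_{3,2}(Ω₂) = -0.11391 + 0.02566j ; Δ = 0.00535 + 0.02942j
  [+3]  conj(Y_{3,3})(Ω₁) = 0.27926 - 0.24628j ; Y_{3,3}(Ω₂) = -0.01679 + 0.00580j ; Δ = -0.00326 + 0.00575j
Σ over m = -0.24106 - 0.00000j; ×(4π/7) → -0.43274 - 0.00000j. Real part: -0.432742

-0.432742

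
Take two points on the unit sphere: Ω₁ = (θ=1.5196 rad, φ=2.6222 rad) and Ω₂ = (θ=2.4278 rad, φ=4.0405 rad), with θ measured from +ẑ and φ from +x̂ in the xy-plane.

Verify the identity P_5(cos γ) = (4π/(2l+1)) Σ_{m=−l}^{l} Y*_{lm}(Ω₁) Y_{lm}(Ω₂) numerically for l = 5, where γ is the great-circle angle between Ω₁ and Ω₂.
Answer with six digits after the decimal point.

Summing Y*_{l m}(θ₁,φ₁)·Y_{l m}(θ₂,φ₂) over m ∈ [−5, 5]; prefactor 4π/(2·5+1) = 1.142397:
  term(m=-5) = (0.017781, -0.018616)   from Y*(Ω₁)=(0.394387, 0.238896), Y(Ω₂)=(0.012067, -0.054511)
  term(m=-4) = (-0.012483, -0.008724)   from Y*(Ω₁)=(-0.036264, -0.065325), Y(Ω₂)=(0.183184, -0.089402)
  term(m=-3) = (0.059764, -0.121392)   from Y*(Ω₁)=(0.004246, -0.336437), Y(Ω₂)=(0.363000, 0.173058)
  term(m=-2) = (-0.032098, -0.010105)   from Y*(Ω₁)=(-0.043534, 0.073960), Y(Ω₂)=(0.088253, 0.382048)
  term(m=-1) = (-0.001409, 0.009168)   from Y*(Ω₁)=(-0.267538, 0.152967), Y(Ω₂)=(0.018735, -0.023556)
  term(m=+0) = (0.034717, 0.000000)   from Y*(Ω₁)=(0.088678, -0.000000), Y(Ω₂)=(0.391502, 0.000000)
  term(m=+1) = (-0.001409, -0.009168)   from Y*(Ω₁)=(0.267538, 0.152967), Y(Ω₂)=(-0.018735, -0.023556)
  term(m=+2) = (-0.032098, 0.010105)   from Y*(Ω₁)=(-0.043534, -0.073960), Y(Ω₂)=(0.088253, -0.382048)
  term(m=+3) = (0.059764, 0.121392)   from Y*(Ω₁)=(-0.004246, -0.336437), Y(Ω₂)=(-0.363000, 0.173058)
  term(m=+4) = (-0.012483, 0.008724)   from Y*(Ω₁)=(-0.036264, 0.065325), Y(Ω₂)=(0.183184, 0.089402)
  term(m=+5) = (0.017781, 0.018616)   from Y*(Ω₁)=(-0.394387, 0.238896), Y(Ω₂)=(-0.012067, -0.054511)
Accumulated sum (0.097828, 0.000000); after 4π/(2l+1) scaling, (0.111758, 0.000000) ⇒ P_5 = 0.111758

0.111758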